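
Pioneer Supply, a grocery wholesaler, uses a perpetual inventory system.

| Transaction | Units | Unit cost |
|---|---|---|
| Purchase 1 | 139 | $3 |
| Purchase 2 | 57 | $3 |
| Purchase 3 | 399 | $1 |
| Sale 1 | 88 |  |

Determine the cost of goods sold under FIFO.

Sale 1 (88) [FIFO — oldest first]: 88 @ $3 = $264
Ending inventory: 51 @ $3 + 57 @ $3 + 399 @ $1 = $723

COGS = $264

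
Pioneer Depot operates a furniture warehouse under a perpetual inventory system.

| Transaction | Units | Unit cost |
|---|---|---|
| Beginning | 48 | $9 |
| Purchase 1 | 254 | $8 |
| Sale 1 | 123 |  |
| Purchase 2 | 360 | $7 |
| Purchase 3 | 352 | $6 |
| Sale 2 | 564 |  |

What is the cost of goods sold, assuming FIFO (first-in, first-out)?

COGS = $5,134

Sale 1 (123) [FIFO — oldest first]: 48 @ $9 + 75 @ $8 = $1,032
Sale 2 (564) [FIFO — oldest first]: 179 @ $8 + 360 @ $7 + 25 @ $6 = $4,102
Total COGS = $1,032 + $4,102 = $5,134
Ending inventory: 327 @ $6 = $1,962
Check: goods available $7,096 = COGS $5,134 + ending $1,962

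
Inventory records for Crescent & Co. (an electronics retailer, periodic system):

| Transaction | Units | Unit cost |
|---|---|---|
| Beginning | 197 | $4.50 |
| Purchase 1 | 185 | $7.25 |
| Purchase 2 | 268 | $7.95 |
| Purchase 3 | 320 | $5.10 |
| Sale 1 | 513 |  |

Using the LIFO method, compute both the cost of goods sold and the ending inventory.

Sale 1 (513) [LIFO — newest first]: 320 @ $5.10 + 193 @ $7.95 = $3,166.35
Ending inventory: 197 @ $4.50 + 185 @ $7.25 + 75 @ $7.95 = $2,824.00
Check: goods available $5,990.35 = COGS $3,166.35 + ending $2,824.00

COGS = $3,166.35; ending inventory = $2,824.00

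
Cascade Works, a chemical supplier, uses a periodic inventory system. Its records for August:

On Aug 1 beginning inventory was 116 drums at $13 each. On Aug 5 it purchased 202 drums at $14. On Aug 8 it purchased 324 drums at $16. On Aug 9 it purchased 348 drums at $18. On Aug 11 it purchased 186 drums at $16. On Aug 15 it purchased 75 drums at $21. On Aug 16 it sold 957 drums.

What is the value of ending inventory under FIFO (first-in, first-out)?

Aug 16, 957 sold [FIFO — oldest first]: 116 @ $13 + 202 @ $14 + 324 @ $16 + 315 @ $18 = $15,190
Ending inventory: 33 @ $18 + 186 @ $16 + 75 @ $21 = $5,145
Check: goods available $20,335 = COGS $15,190 + ending $5,145

Ending inventory = $5,145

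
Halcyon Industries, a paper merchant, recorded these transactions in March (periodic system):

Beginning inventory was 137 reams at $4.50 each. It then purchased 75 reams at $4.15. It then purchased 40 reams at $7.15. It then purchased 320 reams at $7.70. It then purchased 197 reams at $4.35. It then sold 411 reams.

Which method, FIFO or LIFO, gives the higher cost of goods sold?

FIFO COGS: 137 @ $4.50 + 75 @ $4.15 + 40 @ $7.15 + 159 @ $7.70 = $2,438.05
LIFO COGS: 197 @ $4.35 + 214 @ $7.70 = $2,504.75

LIFO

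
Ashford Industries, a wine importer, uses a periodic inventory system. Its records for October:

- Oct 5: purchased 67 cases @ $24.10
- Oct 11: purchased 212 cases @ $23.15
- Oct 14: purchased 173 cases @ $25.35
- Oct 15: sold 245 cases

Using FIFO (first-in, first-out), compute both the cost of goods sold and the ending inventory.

COGS = $5,735.40; ending inventory = $5,172.65

Oct 15, 245 sold [FIFO — oldest first]: 67 @ $24.10 + 178 @ $23.15 = $5,735.40
Ending inventory: 34 @ $23.15 + 173 @ $25.35 = $5,172.65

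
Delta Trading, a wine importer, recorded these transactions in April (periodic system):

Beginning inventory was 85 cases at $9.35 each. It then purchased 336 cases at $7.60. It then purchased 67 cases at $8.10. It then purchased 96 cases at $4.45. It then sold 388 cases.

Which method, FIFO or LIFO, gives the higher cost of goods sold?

FIFO COGS: 85 @ $9.35 + 303 @ $7.60 = $3,097.55
LIFO COGS: 96 @ $4.45 + 67 @ $8.10 + 225 @ $7.60 = $2,679.90

FIFO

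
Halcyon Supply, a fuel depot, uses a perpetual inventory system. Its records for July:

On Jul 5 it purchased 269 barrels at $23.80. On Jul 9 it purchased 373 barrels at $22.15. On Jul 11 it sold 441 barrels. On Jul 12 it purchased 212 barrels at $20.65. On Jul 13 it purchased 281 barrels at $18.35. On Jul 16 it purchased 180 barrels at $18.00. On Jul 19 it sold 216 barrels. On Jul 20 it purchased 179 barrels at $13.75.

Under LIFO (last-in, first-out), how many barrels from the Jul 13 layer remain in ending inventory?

245

Jul 11, 441 sold [LIFO — newest first]: 373 @ $22.15 + 68 @ $23.80 = $9,880.35
Jul 19, 216 sold [LIFO — newest first]: 180 @ $18.00 + 36 @ $18.35 = $3,900.60
Total COGS = $9,880.35 + $3,900.60 = $13,780.95
Ending inventory: 201 @ $23.80 + 212 @ $20.65 + 245 @ $18.35 + 179 @ $13.75 = $16,118.60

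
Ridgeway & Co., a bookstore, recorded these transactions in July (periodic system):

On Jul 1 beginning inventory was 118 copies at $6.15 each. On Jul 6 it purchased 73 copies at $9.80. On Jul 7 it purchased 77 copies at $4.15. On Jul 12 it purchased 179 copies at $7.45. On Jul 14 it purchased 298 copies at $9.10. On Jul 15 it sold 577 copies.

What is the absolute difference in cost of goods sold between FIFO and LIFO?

$313.10

FIFO COGS: 118 @ $6.15 + 73 @ $9.80 + 77 @ $4.15 + 179 @ $7.45 + 130 @ $9.10 = $4,277.20
LIFO COGS: 298 @ $9.10 + 179 @ $7.45 + 77 @ $4.15 + 23 @ $9.80 = $4,590.30
Difference = |$4,277.20 − $4,590.30| = $313.10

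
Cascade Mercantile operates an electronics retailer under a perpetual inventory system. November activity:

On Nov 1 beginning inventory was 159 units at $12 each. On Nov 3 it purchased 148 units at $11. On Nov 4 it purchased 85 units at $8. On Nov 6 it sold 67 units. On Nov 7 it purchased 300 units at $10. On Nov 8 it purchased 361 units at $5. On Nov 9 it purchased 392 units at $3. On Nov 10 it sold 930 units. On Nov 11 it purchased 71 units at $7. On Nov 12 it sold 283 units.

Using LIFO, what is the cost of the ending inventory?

Nov 6, 67 sold [LIFO — newest first]: 67 @ $8 = $536
Nov 10, 930 sold [LIFO — newest first]: 392 @ $3 + 361 @ $5 + 177 @ $10 = $4,751
Nov 12, 283 sold [LIFO — newest first]: 71 @ $7 + 123 @ $10 + 18 @ $8 + 71 @ $11 = $2,652
Total COGS = $536 + $4,751 + $2,652 = $7,939
Ending inventory: 159 @ $12 + 77 @ $11 = $2,755
Check: goods available $10,694 = COGS $7,939 + ending $2,755

Ending inventory = $2,755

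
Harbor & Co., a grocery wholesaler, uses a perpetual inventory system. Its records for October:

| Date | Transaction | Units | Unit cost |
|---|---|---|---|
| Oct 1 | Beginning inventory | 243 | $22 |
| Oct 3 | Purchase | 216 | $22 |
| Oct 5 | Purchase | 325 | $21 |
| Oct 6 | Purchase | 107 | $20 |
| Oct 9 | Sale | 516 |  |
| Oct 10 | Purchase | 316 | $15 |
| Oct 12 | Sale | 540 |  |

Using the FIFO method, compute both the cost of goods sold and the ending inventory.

Oct 9, 516 sold [FIFO — oldest first]: 243 @ $22 + 216 @ $22 + 57 @ $21 = $11,295
Oct 12, 540 sold [FIFO — oldest first]: 268 @ $21 + 107 @ $20 + 165 @ $15 = $10,243
Total COGS = $11,295 + $10,243 = $21,538
Ending inventory: 151 @ $15 = $2,265
Check: goods available $23,803 = COGS $21,538 + ending $2,265

COGS = $21,538; ending inventory = $2,265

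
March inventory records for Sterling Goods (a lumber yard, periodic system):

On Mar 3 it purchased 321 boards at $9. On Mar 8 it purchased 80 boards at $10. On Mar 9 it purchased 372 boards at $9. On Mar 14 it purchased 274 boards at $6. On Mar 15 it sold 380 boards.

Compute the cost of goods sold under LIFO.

COGS = $2,598

Mar 15, 380 sold [LIFO — newest first]: 274 @ $6 + 106 @ $9 = $2,598
Ending inventory: 321 @ $9 + 80 @ $10 + 266 @ $9 = $6,083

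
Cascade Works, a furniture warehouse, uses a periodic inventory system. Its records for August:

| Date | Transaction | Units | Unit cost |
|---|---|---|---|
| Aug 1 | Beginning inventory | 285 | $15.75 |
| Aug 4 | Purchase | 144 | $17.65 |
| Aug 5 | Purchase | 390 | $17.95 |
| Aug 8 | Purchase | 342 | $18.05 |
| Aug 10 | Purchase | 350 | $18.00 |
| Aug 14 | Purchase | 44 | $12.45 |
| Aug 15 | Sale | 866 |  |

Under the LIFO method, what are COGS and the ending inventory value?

COGS = $15,354.40; ending inventory = $11,697.35

Aug 15, 866 sold [LIFO — newest first]: 44 @ $12.45 + 350 @ $18.00 + 342 @ $18.05 + 130 @ $17.95 = $15,354.40
Ending inventory: 285 @ $15.75 + 144 @ $17.65 + 260 @ $17.95 = $11,697.35
Check: goods available $27,051.75 = COGS $15,354.40 + ending $11,697.35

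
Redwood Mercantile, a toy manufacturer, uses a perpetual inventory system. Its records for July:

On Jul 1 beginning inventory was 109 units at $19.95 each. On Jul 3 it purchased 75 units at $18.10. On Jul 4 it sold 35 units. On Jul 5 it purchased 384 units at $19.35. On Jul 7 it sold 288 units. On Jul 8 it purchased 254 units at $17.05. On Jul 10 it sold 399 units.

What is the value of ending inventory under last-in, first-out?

Ending inventory = $1,995.00

Jul 4, 35 sold [LIFO — newest first]: 35 @ $18.10 = $633.50
Jul 7, 288 sold [LIFO — newest first]: 288 @ $19.35 = $5,572.80
Jul 10, 399 sold [LIFO — newest first]: 254 @ $17.05 + 96 @ $19.35 + 40 @ $18.10 + 9 @ $19.95 = $7,091.85
Total COGS = $633.50 + $5,572.80 + $7,091.85 = $13,298.15
Ending inventory: 100 @ $19.95 = $1,995.00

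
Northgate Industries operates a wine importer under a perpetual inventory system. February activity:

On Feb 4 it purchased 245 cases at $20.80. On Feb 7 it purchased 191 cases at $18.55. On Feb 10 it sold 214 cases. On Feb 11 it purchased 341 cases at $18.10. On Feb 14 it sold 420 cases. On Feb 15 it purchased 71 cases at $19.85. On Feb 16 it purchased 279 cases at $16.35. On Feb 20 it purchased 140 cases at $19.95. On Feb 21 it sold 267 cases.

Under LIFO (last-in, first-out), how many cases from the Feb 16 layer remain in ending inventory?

152

Feb 10, 214 sold [LIFO — newest first]: 191 @ $18.55 + 23 @ $20.80 = $4,021.45
Feb 14, 420 sold [LIFO — newest first]: 341 @ $18.10 + 79 @ $20.80 = $7,815.30
Feb 21, 267 sold [LIFO — newest first]: 140 @ $19.95 + 127 @ $16.35 = $4,869.45
Total COGS = $4,021.45 + $7,815.30 + $4,869.45 = $16,706.20
Ending inventory: 143 @ $20.80 + 71 @ $19.85 + 152 @ $16.35 = $6,868.95
Check: goods available $23,575.15 = COGS $16,706.20 + ending $6,868.95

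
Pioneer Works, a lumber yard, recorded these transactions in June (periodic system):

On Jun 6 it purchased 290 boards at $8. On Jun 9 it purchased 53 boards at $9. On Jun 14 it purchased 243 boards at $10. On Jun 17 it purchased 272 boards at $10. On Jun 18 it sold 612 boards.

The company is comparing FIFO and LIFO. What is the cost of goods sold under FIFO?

FIFO COGS: 290 @ $8 + 53 @ $9 + 243 @ $10 + 26 @ $10 = $5,487
LIFO COGS: 272 @ $10 + 243 @ $10 + 53 @ $9 + 44 @ $8 = $5,979

COGS = $5,487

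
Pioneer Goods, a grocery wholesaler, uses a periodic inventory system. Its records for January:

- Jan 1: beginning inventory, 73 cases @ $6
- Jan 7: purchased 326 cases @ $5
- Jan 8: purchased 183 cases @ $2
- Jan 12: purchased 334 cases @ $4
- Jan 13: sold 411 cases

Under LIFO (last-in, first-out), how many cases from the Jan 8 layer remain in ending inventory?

106

Jan 13, 411 sold [LIFO — newest first]: 334 @ $4 + 77 @ $2 = $1,490
Ending inventory: 73 @ $6 + 326 @ $5 + 106 @ $2 = $2,280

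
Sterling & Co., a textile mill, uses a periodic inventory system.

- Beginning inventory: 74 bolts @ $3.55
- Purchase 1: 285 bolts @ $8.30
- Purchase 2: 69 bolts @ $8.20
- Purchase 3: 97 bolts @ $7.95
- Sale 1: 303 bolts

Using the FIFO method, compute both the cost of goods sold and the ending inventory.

Sale 1 (303) [FIFO — oldest first]: 74 @ $3.55 + 229 @ $8.30 = $2,163.40
Ending inventory: 56 @ $8.30 + 69 @ $8.20 + 97 @ $7.95 = $1,801.75

COGS = $2,163.40; ending inventory = $1,801.75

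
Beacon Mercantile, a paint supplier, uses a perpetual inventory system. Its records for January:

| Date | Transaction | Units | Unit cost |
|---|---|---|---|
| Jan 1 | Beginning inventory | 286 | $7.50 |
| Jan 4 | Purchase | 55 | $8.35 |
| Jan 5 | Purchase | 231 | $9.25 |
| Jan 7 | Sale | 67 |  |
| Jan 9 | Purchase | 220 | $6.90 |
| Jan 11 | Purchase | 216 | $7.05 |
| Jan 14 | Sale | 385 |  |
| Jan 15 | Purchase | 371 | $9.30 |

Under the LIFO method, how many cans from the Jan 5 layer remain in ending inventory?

Jan 7, 67 sold [LIFO — newest first]: 67 @ $9.25 = $619.75
Jan 14, 385 sold [LIFO — newest first]: 216 @ $7.05 + 169 @ $6.90 = $2,688.90
Total COGS = $619.75 + $2,688.90 = $3,308.65
Ending inventory: 286 @ $7.50 + 55 @ $8.35 + 164 @ $9.25 + 51 @ $6.90 + 371 @ $9.30 = $7,923.45

164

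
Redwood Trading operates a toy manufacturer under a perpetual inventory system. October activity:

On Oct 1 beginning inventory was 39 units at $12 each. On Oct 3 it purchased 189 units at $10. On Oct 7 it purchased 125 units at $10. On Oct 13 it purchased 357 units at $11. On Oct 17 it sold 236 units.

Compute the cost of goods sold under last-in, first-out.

Oct 17, 236 sold [LIFO — newest first]: 236 @ $11 = $2,596
Ending inventory: 39 @ $12 + 189 @ $10 + 125 @ $10 + 121 @ $11 = $4,939
Check: goods available $7,535 = COGS $2,596 + ending $4,939

COGS = $2,596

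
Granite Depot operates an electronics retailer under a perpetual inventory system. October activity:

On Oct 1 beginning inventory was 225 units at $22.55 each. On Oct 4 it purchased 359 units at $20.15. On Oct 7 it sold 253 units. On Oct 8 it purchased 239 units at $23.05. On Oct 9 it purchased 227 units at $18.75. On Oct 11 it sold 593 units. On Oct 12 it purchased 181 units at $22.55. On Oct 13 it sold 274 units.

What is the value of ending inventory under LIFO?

Ending inventory = $2,503.05

Oct 7, 253 sold [LIFO — newest first]: 253 @ $20.15 = $5,097.95
Oct 11, 593 sold [LIFO — newest first]: 227 @ $18.75 + 239 @ $23.05 + 106 @ $20.15 + 21 @ $22.55 = $12,374.65
Oct 13, 274 sold [LIFO — newest first]: 181 @ $22.55 + 93 @ $22.55 = $6,178.70
Total COGS = $5,097.95 + $12,374.65 + $6,178.70 = $23,651.30
Ending inventory: 111 @ $22.55 = $2,503.05
Check: goods available $26,154.35 = COGS $23,651.30 + ending $2,503.05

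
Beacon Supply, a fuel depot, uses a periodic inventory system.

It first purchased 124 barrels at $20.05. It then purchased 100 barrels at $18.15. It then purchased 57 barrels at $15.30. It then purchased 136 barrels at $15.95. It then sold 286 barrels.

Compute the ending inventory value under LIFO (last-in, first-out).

Ending inventory = $2,613.25

Sale 1 (286) [LIFO — newest first]: 136 @ $15.95 + 57 @ $15.30 + 93 @ $18.15 = $4,729.25
Ending inventory: 124 @ $20.05 + 7 @ $18.15 = $2,613.25
Check: goods available $7,342.50 = COGS $4,729.25 + ending $2,613.25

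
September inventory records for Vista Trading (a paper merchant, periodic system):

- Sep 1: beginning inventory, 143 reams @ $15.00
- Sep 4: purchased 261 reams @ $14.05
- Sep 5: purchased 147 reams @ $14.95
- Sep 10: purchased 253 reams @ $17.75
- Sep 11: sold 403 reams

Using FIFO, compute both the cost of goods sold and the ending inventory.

COGS = $5,798.00; ending inventory = $6,702.45

Sep 11, 403 sold [FIFO — oldest first]: 143 @ $15.00 + 260 @ $14.05 = $5,798.00
Ending inventory: 1 @ $14.05 + 147 @ $14.95 + 253 @ $17.75 = $6,702.45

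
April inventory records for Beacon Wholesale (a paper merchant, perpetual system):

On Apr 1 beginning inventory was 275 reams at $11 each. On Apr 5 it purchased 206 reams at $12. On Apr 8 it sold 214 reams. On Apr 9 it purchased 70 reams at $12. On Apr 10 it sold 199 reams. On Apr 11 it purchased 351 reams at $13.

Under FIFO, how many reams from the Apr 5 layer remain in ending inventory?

Apr 8, 214 sold [FIFO — oldest first]: 214 @ $11 = $2,354
Apr 10, 199 sold [FIFO — oldest first]: 61 @ $11 + 138 @ $12 = $2,327
Total COGS = $2,354 + $2,327 = $4,681
Ending inventory: 68 @ $12 + 70 @ $12 + 351 @ $13 = $6,219

68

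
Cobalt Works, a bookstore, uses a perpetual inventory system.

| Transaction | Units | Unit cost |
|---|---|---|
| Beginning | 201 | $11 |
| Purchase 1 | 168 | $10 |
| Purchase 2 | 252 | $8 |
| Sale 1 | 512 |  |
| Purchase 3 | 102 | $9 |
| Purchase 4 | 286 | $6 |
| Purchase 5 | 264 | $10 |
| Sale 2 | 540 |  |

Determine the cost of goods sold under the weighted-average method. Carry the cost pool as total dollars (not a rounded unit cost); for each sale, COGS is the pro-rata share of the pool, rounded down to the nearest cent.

After Beginning: 201 on hand, pool $2,211.00 (≈ $11.0000 each)
After Purchase 1: 369 on hand, pool $3,891.00 (≈ $10.5447 each)
After Purchase 2: 621 on hand, pool $5,907.00 (≈ $9.5121 each)
Sale 1, sell 512: 512/621 × $5,907.00 → $4,870.18
After Purchase 3: 211 on hand, pool $1,954.82 (≈ $9.2645 each)
After Purchase 4: 497 on hand, pool $3,670.82 (≈ $7.3860 each)
After Purchase 5: 761 on hand, pool $6,310.82 (≈ $8.2928 each)
Sale 2, sell 540: 540/761 × $6,310.82 → $4,478.11
Total COGS = $4,870.18 + $4,478.11 = $9,348.29
Ending inventory (cost pool remaining) = $1,832.71
Check: goods available $11,181.00 = COGS $9,348.29 + ending $1,832.71

COGS = $9,348.29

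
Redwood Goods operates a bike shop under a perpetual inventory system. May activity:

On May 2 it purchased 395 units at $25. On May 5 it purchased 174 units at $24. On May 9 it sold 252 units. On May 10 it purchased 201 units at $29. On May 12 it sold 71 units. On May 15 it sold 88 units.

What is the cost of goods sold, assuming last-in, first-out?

May 9, 252 sold [LIFO — newest first]: 174 @ $24 + 78 @ $25 = $6,126
May 12, 71 sold [LIFO — newest first]: 71 @ $29 = $2,059
May 15, 88 sold [LIFO — newest first]: 88 @ $29 = $2,552
Total COGS = $6,126 + $2,059 + $2,552 = $10,737
Ending inventory: 317 @ $25 + 42 @ $29 = $9,143

COGS = $10,737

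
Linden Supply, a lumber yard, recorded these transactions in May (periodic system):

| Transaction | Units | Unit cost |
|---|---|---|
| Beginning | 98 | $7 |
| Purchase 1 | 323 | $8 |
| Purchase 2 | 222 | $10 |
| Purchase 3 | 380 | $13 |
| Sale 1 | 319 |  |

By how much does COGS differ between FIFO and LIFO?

FIFO COGS: 98 @ $7 + 221 @ $8 = $2,454
LIFO COGS: 319 @ $13 = $4,147
Difference = |$2,454 − $4,147| = $1,693

$1,693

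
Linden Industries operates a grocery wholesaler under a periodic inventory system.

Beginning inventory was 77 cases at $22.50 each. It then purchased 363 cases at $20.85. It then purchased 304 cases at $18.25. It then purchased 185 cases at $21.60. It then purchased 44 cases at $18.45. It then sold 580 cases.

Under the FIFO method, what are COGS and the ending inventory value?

COGS = $11,856.05; ending inventory = $7,800.80

Sale 1 (580) [FIFO — oldest first]: 77 @ $22.50 + 363 @ $20.85 + 140 @ $18.25 = $11,856.05
Ending inventory: 164 @ $18.25 + 185 @ $21.60 + 44 @ $18.45 = $7,800.80
Check: goods available $19,656.85 = COGS $11,856.05 + ending $7,800.80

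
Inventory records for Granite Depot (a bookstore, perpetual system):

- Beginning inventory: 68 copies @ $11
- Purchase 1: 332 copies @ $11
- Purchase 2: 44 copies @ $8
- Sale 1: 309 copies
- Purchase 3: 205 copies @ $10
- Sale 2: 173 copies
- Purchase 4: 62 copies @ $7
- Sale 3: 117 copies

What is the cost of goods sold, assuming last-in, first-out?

Sale 1 (309) [LIFO — newest first]: 44 @ $8 + 265 @ $11 = $3,267
Sale 2 (173) [LIFO — newest first]: 173 @ $10 = $1,730
Sale 3 (117) [LIFO — newest first]: 62 @ $7 + 32 @ $10 + 23 @ $11 = $1,007
Total COGS = $3,267 + $1,730 + $1,007 = $6,004
Ending inventory: 68 @ $11 + 44 @ $11 = $1,232
Check: goods available $7,236 = COGS $6,004 + ending $1,232

COGS = $6,004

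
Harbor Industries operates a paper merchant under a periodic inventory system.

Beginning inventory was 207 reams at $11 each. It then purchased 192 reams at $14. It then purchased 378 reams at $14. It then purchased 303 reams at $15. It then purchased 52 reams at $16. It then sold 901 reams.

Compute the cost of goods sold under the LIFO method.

COGS = $13,021

Sale 1 (901) [LIFO — newest first]: 52 @ $16 + 303 @ $15 + 378 @ $14 + 168 @ $14 = $13,021
Ending inventory: 207 @ $11 + 24 @ $14 = $2,613
Check: goods available $15,634 = COGS $13,021 + ending $2,613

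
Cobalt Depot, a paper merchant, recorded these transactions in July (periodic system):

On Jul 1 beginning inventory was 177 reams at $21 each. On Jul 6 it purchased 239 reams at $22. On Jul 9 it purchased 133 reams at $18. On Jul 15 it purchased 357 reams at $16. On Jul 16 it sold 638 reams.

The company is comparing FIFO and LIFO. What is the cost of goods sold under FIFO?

COGS = $12,793

FIFO COGS: 177 @ $21 + 239 @ $22 + 133 @ $18 + 89 @ $16 = $12,793
LIFO COGS: 357 @ $16 + 133 @ $18 + 148 @ $22 = $11,362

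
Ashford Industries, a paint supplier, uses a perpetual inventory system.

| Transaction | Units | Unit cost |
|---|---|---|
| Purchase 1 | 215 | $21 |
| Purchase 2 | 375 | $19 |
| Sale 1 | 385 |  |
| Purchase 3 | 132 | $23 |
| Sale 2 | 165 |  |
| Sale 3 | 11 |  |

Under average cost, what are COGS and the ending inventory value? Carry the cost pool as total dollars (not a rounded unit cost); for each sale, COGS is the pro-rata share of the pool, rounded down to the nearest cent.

COGS = $11,293.36; ending inventory = $3,382.64

After Purchase 1: 215 on hand, pool $4,515.00 (≈ $21.0000 each)
After Purchase 2: 590 on hand, pool $11,640.00 (≈ $19.7288 each)
Sale 1, sell 385: 385/590 × $11,640.00 → $7,595.59
After Purchase 3: 337 on hand, pool $7,080.41 (≈ $21.0101 each)
Sale 2, sell 165: 165/337 × $7,080.41 → $3,466.66
Sale 3, sell 11: 11/172 × $3,613.75 → $231.11
Total COGS = $7,595.59 + $3,466.66 + $231.11 = $11,293.36
Ending inventory (cost pool remaining) = $3,382.64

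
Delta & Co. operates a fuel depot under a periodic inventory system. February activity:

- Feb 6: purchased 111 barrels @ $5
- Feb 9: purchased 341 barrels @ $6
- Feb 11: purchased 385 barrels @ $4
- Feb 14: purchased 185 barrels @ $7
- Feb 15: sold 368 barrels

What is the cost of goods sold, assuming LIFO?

COGS = $2,027

Feb 15, 368 sold [LIFO — newest first]: 185 @ $7 + 183 @ $4 = $2,027
Ending inventory: 111 @ $5 + 341 @ $6 + 202 @ $4 = $3,409
Check: goods available $5,436 = COGS $2,027 + ending $3,409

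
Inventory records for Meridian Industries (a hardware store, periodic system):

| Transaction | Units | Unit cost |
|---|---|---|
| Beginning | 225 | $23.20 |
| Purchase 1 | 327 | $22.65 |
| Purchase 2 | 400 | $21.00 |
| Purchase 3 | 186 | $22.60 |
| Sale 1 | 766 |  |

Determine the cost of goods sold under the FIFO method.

Sale 1 (766) [FIFO — oldest first]: 225 @ $23.20 + 327 @ $22.65 + 214 @ $21.00 = $17,120.55
Ending inventory: 186 @ $21.00 + 186 @ $22.60 = $8,109.60
Check: goods available $25,230.15 = COGS $17,120.55 + ending $8,109.60

COGS = $17,120.55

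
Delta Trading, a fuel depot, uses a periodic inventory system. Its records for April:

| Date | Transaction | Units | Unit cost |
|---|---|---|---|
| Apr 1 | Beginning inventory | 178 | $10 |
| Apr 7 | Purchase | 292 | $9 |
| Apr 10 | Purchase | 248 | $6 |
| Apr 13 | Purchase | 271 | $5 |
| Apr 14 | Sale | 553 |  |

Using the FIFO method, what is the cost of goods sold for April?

COGS = $4,906

Apr 14, 553 sold [FIFO — oldest first]: 178 @ $10 + 292 @ $9 + 83 @ $6 = $4,906
Ending inventory: 165 @ $6 + 271 @ $5 = $2,345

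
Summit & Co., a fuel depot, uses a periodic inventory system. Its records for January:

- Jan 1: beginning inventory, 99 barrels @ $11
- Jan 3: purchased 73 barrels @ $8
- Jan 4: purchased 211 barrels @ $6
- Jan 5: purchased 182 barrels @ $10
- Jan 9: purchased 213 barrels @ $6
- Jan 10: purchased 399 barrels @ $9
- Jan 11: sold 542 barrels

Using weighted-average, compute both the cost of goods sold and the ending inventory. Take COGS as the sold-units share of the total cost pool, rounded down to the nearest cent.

Jan 11, sell 542: 542/1177 × $9,628.00 → $4,433.62
Ending inventory (cost pool remaining) = $5,194.38

COGS = $4,433.62; ending inventory = $5,194.38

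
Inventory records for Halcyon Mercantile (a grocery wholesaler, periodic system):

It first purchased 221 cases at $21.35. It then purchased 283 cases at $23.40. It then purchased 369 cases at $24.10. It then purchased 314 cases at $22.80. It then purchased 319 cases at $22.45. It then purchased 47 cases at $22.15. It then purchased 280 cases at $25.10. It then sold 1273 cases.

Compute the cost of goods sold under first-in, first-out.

Sale 1 (1273) [FIFO — oldest first]: 221 @ $21.35 + 283 @ $23.40 + 369 @ $24.10 + 314 @ $22.80 + 86 @ $22.45 = $29,323.35
Ending inventory: 233 @ $22.45 + 47 @ $22.15 + 280 @ $25.10 = $13,299.90
Check: goods available $42,623.25 = COGS $29,323.35 + ending $13,299.90

COGS = $29,323.35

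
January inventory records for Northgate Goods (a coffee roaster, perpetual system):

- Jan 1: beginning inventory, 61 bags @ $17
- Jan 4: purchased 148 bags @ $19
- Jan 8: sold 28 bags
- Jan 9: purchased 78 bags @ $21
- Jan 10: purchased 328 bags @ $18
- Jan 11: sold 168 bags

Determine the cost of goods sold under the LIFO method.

COGS = $3,556

Jan 8, 28 sold [LIFO — newest first]: 28 @ $19 = $532
Jan 11, 168 sold [LIFO — newest first]: 168 @ $18 = $3,024
Total COGS = $532 + $3,024 = $3,556
Ending inventory: 61 @ $17 + 120 @ $19 + 78 @ $21 + 160 @ $18 = $7,835
Check: goods available $11,391 = COGS $3,556 + ending $7,835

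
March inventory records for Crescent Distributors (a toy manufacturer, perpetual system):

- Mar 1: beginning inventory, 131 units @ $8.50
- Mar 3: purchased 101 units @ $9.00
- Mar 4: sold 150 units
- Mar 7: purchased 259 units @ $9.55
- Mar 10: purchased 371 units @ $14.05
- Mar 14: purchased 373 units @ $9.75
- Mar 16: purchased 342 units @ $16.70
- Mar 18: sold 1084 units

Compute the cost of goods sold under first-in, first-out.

COGS = $13,335.50

Mar 4, 150 sold [FIFO — oldest first]: 131 @ $8.50 + 19 @ $9.00 = $1,284.50
Mar 18, 1084 sold [FIFO — oldest first]: 82 @ $9.00 + 259 @ $9.55 + 371 @ $14.05 + 372 @ $9.75 = $12,051.00
Total COGS = $1,284.50 + $12,051.00 = $13,335.50
Ending inventory: 1 @ $9.75 + 342 @ $16.70 = $5,721.15
Check: goods available $19,056.65 = COGS $13,335.50 + ending $5,721.15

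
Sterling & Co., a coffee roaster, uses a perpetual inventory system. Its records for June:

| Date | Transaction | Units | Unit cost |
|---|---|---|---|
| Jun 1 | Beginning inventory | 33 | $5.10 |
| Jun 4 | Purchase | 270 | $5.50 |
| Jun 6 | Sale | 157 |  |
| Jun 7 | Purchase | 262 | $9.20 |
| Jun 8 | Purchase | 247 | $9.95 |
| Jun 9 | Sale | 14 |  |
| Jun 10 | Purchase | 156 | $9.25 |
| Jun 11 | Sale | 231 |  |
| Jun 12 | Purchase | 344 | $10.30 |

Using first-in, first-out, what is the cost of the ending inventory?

Jun 6, 157 sold [FIFO — oldest first]: 33 @ $5.10 + 124 @ $5.50 = $850.30
Jun 9, 14 sold [FIFO — oldest first]: 14 @ $5.50 = $77.00
Jun 11, 231 sold [FIFO — oldest first]: 132 @ $5.50 + 99 @ $9.20 = $1,636.80
Total COGS = $850.30 + $77.00 + $1,636.80 = $2,564.10
Ending inventory: 163 @ $9.20 + 247 @ $9.95 + 156 @ $9.25 + 344 @ $10.30 = $8,943.45
Check: goods available $11,507.55 = COGS $2,564.10 + ending $8,943.45

Ending inventory = $8,943.45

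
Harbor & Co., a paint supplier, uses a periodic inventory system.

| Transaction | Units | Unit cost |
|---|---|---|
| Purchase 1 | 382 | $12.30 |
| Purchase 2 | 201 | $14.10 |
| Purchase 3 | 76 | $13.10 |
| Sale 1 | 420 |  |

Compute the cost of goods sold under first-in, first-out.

Sale 1 (420) [FIFO — oldest first]: 382 @ $12.30 + 38 @ $14.10 = $5,234.40
Ending inventory: 163 @ $14.10 + 76 @ $13.10 = $3,293.90

COGS = $5,234.40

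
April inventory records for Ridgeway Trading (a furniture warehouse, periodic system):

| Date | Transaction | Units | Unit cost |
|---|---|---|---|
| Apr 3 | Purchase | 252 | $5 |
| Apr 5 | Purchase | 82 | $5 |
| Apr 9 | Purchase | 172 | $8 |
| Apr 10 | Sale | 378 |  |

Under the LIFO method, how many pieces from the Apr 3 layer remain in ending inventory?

Apr 10, 378 sold [LIFO — newest first]: 172 @ $8 + 82 @ $5 + 124 @ $5 = $2,406
Ending inventory: 128 @ $5 = $640
Check: goods available $3,046 = COGS $2,406 + ending $640

128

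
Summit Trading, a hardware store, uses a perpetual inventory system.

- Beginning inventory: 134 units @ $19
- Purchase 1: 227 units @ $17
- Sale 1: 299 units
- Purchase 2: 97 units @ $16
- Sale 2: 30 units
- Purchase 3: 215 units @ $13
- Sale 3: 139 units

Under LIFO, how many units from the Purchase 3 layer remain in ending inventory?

76

Sale 1 (299) [LIFO — newest first]: 227 @ $17 + 72 @ $19 = $5,227
Sale 2 (30) [LIFO — newest first]: 30 @ $16 = $480
Sale 3 (139) [LIFO — newest first]: 139 @ $13 = $1,807
Total COGS = $5,227 + $480 + $1,807 = $7,514
Ending inventory: 62 @ $19 + 67 @ $16 + 76 @ $13 = $3,238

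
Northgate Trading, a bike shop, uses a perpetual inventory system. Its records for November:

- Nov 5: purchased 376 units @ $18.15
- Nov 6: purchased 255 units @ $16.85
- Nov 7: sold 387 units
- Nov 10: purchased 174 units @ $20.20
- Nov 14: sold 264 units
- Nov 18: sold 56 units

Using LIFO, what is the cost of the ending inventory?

Ending inventory = $1,778.70

Nov 7, 387 sold [LIFO — newest first]: 255 @ $16.85 + 132 @ $18.15 = $6,692.55
Nov 14, 264 sold [LIFO — newest first]: 174 @ $20.20 + 90 @ $18.15 = $5,148.30
Nov 18, 56 sold [LIFO — newest first]: 56 @ $18.15 = $1,016.40
Total COGS = $6,692.55 + $5,148.30 + $1,016.40 = $12,857.25
Ending inventory: 98 @ $18.15 = $1,778.70
Check: goods available $14,635.95 = COGS $12,857.25 + ending $1,778.70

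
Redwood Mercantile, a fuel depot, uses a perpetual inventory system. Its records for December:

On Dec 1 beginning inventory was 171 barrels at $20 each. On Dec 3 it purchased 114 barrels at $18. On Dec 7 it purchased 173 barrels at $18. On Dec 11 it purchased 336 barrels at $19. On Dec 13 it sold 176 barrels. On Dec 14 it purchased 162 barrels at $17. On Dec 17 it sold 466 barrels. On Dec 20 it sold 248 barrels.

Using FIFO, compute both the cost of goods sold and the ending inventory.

COGS = $16,602; ending inventory = $1,122

Dec 13, 176 sold [FIFO — oldest first]: 171 @ $20 + 5 @ $18 = $3,510
Dec 17, 466 sold [FIFO — oldest first]: 109 @ $18 + 173 @ $18 + 184 @ $19 = $8,572
Dec 20, 248 sold [FIFO — oldest first]: 152 @ $19 + 96 @ $17 = $4,520
Total COGS = $3,510 + $8,572 + $4,520 = $16,602
Ending inventory: 66 @ $17 = $1,122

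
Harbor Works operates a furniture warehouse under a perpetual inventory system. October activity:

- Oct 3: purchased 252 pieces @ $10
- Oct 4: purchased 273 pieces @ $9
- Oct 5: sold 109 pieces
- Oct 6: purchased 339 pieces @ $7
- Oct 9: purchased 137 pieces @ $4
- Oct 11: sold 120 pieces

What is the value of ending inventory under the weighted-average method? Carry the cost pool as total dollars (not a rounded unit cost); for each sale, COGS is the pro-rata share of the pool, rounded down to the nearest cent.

After Oct 3: 252 on hand, pool $2,520.00 (≈ $10.0000 each)
After Oct 4: 525 on hand, pool $4,977.00 (≈ $9.4800 each)
Oct 5, sell 109: 109/525 × $4,977.00 → $1,033.32
After Oct 6: 755 on hand, pool $6,316.68 (≈ $8.3665 each)
After Oct 9: 892 on hand, pool $6,864.68 (≈ $7.6958 each)
Oct 11, sell 120: 120/892 × $6,864.68 → $923.49
Total COGS = $1,033.32 + $923.49 = $1,956.81
Ending inventory (cost pool remaining) = $5,941.19

Ending inventory = $5,941.19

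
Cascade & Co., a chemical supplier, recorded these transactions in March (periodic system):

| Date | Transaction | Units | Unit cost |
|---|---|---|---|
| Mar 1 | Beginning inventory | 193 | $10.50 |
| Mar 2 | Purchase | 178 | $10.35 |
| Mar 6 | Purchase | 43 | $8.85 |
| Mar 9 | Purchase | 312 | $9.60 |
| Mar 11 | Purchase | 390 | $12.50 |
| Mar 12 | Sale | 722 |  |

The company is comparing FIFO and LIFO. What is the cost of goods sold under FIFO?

FIFO COGS: 193 @ $10.50 + 178 @ $10.35 + 43 @ $8.85 + 308 @ $9.60 = $7,206.15
LIFO COGS: 390 @ $12.50 + 312 @ $9.60 + 20 @ $8.85 = $8,047.20

COGS = $7,206.15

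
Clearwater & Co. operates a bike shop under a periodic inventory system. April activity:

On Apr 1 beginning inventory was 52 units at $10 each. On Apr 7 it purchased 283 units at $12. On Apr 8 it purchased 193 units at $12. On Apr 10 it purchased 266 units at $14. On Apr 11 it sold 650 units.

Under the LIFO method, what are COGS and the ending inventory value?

Apr 11, 650 sold [LIFO — newest first]: 266 @ $14 + 193 @ $12 + 191 @ $12 = $8,332
Ending inventory: 52 @ $10 + 92 @ $12 = $1,624
Check: goods available $9,956 = COGS $8,332 + ending $1,624

COGS = $8,332; ending inventory = $1,624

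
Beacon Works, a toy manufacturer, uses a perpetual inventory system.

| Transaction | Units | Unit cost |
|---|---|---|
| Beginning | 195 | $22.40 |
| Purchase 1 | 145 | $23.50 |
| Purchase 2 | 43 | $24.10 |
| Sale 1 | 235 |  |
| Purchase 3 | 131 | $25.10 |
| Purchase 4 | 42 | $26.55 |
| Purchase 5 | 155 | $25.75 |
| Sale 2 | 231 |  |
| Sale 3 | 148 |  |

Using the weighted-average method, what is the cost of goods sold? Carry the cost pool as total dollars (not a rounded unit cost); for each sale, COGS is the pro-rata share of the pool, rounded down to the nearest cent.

COGS = $14,801.71

After Beginning: 195 on hand, pool $4,368.00 (≈ $22.4000 each)
After Purchase 1: 340 on hand, pool $7,775.50 (≈ $22.8691 each)
After Purchase 2: 383 on hand, pool $8,811.80 (≈ $23.0073 each)
Sale 1, sell 235: 235/383 × $8,811.80 → $5,406.71
After Purchase 3: 279 on hand, pool $6,693.19 (≈ $23.9899 each)
After Purchase 4: 321 on hand, pool $7,808.29 (≈ $24.3249 each)
After Purchase 5: 476 on hand, pool $11,799.54 (≈ $24.7889 each)
Sale 2, sell 231: 231/476 × $11,799.54 → $5,726.24
Sale 3, sell 148: 148/245 × $6,073.30 → $3,668.76
Total COGS = $5,406.71 + $5,726.24 + $3,668.76 = $14,801.71
Ending inventory (cost pool remaining) = $2,404.54
Check: goods available $17,206.25 = COGS $14,801.71 + ending $2,404.54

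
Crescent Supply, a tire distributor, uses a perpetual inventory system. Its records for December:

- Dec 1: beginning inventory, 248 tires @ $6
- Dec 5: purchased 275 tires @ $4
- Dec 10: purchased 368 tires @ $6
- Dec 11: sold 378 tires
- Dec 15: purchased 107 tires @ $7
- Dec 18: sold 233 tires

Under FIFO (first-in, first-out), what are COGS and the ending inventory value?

Dec 11, 378 sold [FIFO — oldest first]: 248 @ $6 + 130 @ $4 = $2,008
Dec 18, 233 sold [FIFO — oldest first]: 145 @ $4 + 88 @ $6 = $1,108
Total COGS = $2,008 + $1,108 = $3,116
Ending inventory: 280 @ $6 + 107 @ $7 = $2,429

COGS = $3,116; ending inventory = $2,429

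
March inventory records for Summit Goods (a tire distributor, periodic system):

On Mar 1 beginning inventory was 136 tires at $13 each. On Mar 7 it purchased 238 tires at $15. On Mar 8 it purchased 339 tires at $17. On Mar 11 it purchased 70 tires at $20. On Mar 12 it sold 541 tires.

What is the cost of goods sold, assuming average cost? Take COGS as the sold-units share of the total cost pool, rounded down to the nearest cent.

COGS = $8,637.34

Mar 12, sell 541: 541/783 × $12,501.00 → $8,637.34
Ending inventory (cost pool remaining) = $3,863.66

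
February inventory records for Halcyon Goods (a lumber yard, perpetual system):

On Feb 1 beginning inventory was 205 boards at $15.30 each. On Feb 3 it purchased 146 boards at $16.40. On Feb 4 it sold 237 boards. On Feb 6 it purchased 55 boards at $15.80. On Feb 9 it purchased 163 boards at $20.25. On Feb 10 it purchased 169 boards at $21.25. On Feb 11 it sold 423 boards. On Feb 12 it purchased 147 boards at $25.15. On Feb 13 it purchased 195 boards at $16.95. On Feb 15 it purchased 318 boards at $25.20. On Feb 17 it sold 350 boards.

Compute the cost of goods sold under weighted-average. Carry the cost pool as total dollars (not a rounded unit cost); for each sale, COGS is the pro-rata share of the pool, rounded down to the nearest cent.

COGS = $19,630.96

After Feb 1: 205 on hand, pool $3,136.50 (≈ $15.3000 each)
After Feb 3: 351 on hand, pool $5,530.90 (≈ $15.7575 each)
Feb 4, sell 237: 237/351 × $5,530.90 → $3,734.53
After Feb 6: 169 on hand, pool $2,665.37 (≈ $15.7714 each)
After Feb 9: 332 on hand, pool $5,966.12 (≈ $17.9702 each)
After Feb 10: 501 on hand, pool $9,557.37 (≈ $19.0766 each)
Feb 11, sell 423: 423/501 × $9,557.37 → $8,069.39
After Feb 12: 225 on hand, pool $5,185.03 (≈ $23.0446 each)
After Feb 13: 420 on hand, pool $8,490.28 (≈ $20.2150 each)
After Feb 15: 738 on hand, pool $16,503.88 (≈ $22.3630 each)
Feb 17, sell 350: 350/738 × $16,503.88 → $7,827.04
Total COGS = $3,734.53 + $8,069.39 + $7,827.04 = $19,630.96
Ending inventory (cost pool remaining) = $8,676.84
Check: goods available $28,307.80 = COGS $19,630.96 + ending $8,676.84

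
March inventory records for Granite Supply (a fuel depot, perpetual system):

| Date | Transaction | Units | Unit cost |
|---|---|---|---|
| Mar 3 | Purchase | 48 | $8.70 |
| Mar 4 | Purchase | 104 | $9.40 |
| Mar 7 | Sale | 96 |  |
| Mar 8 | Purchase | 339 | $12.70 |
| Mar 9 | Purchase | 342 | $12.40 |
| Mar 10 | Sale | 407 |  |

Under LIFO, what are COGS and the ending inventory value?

Mar 7, 96 sold [LIFO — newest first]: 96 @ $9.40 = $902.40
Mar 10, 407 sold [LIFO — newest first]: 342 @ $12.40 + 65 @ $12.70 = $5,066.30
Total COGS = $902.40 + $5,066.30 = $5,968.70
Ending inventory: 48 @ $8.70 + 8 @ $9.40 + 274 @ $12.70 = $3,972.60

COGS = $5,968.70; ending inventory = $3,972.60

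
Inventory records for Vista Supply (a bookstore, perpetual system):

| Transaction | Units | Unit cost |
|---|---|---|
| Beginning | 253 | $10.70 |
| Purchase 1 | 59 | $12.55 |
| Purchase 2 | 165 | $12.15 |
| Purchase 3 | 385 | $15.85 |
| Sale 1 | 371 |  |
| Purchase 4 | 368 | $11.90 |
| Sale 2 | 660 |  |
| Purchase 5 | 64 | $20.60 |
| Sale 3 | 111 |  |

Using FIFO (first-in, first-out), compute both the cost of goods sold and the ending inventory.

Sale 1 (371) [FIFO — oldest first]: 253 @ $10.70 + 59 @ $12.55 + 59 @ $12.15 = $4,164.40
Sale 2 (660) [FIFO — oldest first]: 106 @ $12.15 + 385 @ $15.85 + 169 @ $11.90 = $9,401.25
Sale 3 (111) [FIFO — oldest first]: 111 @ $11.90 = $1,320.90
Total COGS = $4,164.40 + $9,401.25 + $1,320.90 = $14,886.55
Ending inventory: 88 @ $11.90 + 64 @ $20.60 = $2,365.60

COGS = $14,886.55; ending inventory = $2,365.60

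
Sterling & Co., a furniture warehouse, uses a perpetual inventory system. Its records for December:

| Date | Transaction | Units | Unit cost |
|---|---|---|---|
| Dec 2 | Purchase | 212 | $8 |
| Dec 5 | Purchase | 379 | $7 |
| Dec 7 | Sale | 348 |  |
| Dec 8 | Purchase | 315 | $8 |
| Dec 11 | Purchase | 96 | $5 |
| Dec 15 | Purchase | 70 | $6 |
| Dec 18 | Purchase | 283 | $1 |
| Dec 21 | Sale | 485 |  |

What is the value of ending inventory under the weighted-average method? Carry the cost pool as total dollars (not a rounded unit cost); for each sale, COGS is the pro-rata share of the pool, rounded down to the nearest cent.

Ending inventory = $2,846.47

After Dec 2: 212 on hand, pool $1,696.00 (≈ $8.0000 each)
After Dec 5: 591 on hand, pool $4,349.00 (≈ $7.3587 each)
Dec 7, sell 348: 348/591 × $4,349.00 → $2,560.83
After Dec 8: 558 on hand, pool $4,308.17 (≈ $7.7207 each)
After Dec 11: 654 on hand, pool $4,788.17 (≈ $7.3214 each)
After Dec 15: 724 on hand, pool $5,208.17 (≈ $7.1936 each)
After Dec 18: 1007 on hand, pool $5,491.17 (≈ $5.4530 each)
Dec 21, sell 485: 485/1007 × $5,491.17 → $2,644.70
Total COGS = $2,560.83 + $2,644.70 = $5,205.53
Ending inventory (cost pool remaining) = $2,846.47
Check: goods available $8,052.00 = COGS $5,205.53 + ending $2,846.47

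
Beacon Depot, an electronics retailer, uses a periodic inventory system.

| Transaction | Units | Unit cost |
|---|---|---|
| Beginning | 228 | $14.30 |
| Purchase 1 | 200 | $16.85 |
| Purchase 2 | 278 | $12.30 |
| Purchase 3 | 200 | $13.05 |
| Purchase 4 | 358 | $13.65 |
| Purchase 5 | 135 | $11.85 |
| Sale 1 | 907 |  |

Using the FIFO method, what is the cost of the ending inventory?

Sale 1 (907) [FIFO — oldest first]: 228 @ $14.30 + 200 @ $16.85 + 278 @ $12.30 + 200 @ $13.05 + 1 @ $13.65 = $12,673.45
Ending inventory: 357 @ $13.65 + 135 @ $11.85 = $6,472.80
Check: goods available $19,146.25 = COGS $12,673.45 + ending $6,472.80

Ending inventory = $6,472.80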